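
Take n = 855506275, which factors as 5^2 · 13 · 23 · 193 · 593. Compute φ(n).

φ(5^2) = 5^2 − 5^1 = 25 − 5 = 20.
φ(13) = 13 − 1 = 12.
φ(23) = 23 − 1 = 22.
φ(193) = 193 − 1 = 192.
φ(593) = 593 − 1 = 592.
Multiply: 20 · 12 · 22 · 192 · 592 = 600145920.

600145920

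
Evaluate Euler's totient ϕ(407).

360

Prime factorization: 407 = 11 · 37.
φ(407) = 407 · (1 − 1/11) · (1 − 1/37)
       = 407 · 360/407 = 360.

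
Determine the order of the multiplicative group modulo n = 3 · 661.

φ(3) = 3 − 1 = 2.
φ(661) = 661 − 1 = 660.
Multiply: 2 · 660 = 1320.

1320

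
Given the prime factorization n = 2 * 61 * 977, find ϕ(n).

58560

φ(2) = 2 − 1 = 1.
φ(61) = 61 − 1 = 60.
φ(977) = 977 − 1 = 976.
φ(119194) = 1 × 60 × 976 = 58560.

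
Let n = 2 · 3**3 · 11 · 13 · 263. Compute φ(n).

565920

φ(2030886) = 2030886 · (1 − 1/2) · (1 − 1/3) · (1 − 1/11) · (1 − 1/13) · (1 − 1/263)
       = 2030886 · 62880/225654 = 565920.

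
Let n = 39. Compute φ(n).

24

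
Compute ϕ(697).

697 = 17 * 41.
φ(17) = 17 − 1 = 16.
φ(41) = 41 − 1 = 40.
Multiply: 16 · 40 = 640.

640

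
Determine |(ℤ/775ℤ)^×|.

600

Factor 775: 775 = 5^2 × 31.
φ(775) = 775 · (1 − 1/5) · (1 − 1/31)
       = 775 · 120/155 = 600.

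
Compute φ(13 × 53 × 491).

305760

φ(13) = 13 − 1 = 12.
φ(53) = 53 − 1 = 52.
φ(491) = 491 − 1 = 490.
Since φ is multiplicative, φ(338299) = 12 · 52 · 490 = 305760.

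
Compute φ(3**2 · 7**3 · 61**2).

φ(11486727) = 11486727 · (1 − 1/3) · (1 − 1/7) · (1 − 1/61)
       = 11486727 · 720/1281 = 6456240.

6456240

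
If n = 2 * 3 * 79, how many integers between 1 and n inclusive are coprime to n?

156

φ(474) = 474 · (1 − 1/2) · (1 − 1/3) · (1 − 1/79)
       = 474 · 156/474 = 156.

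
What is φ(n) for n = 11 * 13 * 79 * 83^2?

φ(77825033) = 77825033 · (1 − 1/11) · (1 − 1/13) · (1 − 1/79) · (1 − 1/83)
       = 77825033 · 767520/937651 = 63704160.

63704160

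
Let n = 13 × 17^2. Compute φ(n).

φ(13) = 13 − 1 = 12.
φ(17^2) = 17^1·(17−1) = 17·16 = 272.
Multiply: 12 · 272 = 3264.

3264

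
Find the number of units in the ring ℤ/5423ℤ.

4480

5423 = 11 * 17 * 29.
φ(5423) = 5423 · (1 − 1/11) · (1 − 1/17) · (1 − 1/29)
       = 5423 · 4480/5423 = 4480.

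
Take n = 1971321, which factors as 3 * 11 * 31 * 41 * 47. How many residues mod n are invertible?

1104000

φ(1971321) = 1971321 · (1 − 1/3) · (1 − 1/11) · (1 − 1/31) · (1 − 1/41) · (1 − 1/47)
       = 1971321 · 1104000/1971321 = 1104000.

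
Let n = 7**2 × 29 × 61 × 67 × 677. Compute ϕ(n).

φ(3931763479) = 3931763479 · (1 − 1/7) · (1 − 1/29) · (1 − 1/61) · (1 − 1/67) · (1 − 1/677)
       = 3931763479 · 449729280/561680497 = 3148104960.

3148104960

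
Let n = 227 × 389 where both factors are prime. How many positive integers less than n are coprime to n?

For distinct primes, φ(pq) = (p−1)(q−1) = 226 × 388 = 87688.

87688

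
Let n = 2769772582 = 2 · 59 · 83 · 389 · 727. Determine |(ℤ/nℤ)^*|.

1339708128

φ(2769772582) = 2769772582 · (1 − 1/2) · (1 − 1/59) · (1 − 1/83) · (1 − 1/389) · (1 − 1/727)
       = 2769772582 · 1339708128/2769772582 = 1339708128.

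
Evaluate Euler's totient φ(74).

36

Prime factorization: 74 = 2 * 37.
φ(74) = 74 · (1 − 1/2) · (1 − 1/37)
       = 74 · 36/74 = 36.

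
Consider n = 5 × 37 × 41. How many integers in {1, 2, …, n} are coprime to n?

5760

φ(7585) = 7585 · (1 − 1/5) · (1 − 1/37) · (1 − 1/41)
       = 7585 · 5760/7585 = 5760.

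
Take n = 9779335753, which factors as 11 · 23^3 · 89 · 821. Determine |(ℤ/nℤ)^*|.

8397980800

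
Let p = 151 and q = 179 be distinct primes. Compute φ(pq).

φ(pq) = (p−1)(q−1) = 150 · 178 = 26700.

26700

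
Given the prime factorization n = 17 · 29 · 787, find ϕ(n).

352128

φ(17) = 17 − 1 = 16.
φ(29) = 29 − 1 = 28.
φ(787) = 787 − 1 = 786.
Multiply: 16 · 28 · 786 = 352128.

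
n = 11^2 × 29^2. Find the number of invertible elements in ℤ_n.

89320

φ(101761) = 101761 · (1 − 1/11) · (1 − 1/29)
       = 101761 · 280/319 = 89320.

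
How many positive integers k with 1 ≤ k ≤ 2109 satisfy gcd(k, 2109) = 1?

1296

Prime factorization: 2109 = 3 · 19 · 37.
φ(2109) = 2109 · (1 − 1/3) · (1 − 1/19) · (1 − 1/37)
       = 2109 · 1296/2109 = 1296.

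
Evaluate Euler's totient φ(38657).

35280

First factor: 38657 = 29 · 31 · 43.
φ(29) = 29 − 1 = 28.
φ(31) = 31 − 1 = 30.
φ(43) = 43 − 1 = 42.
Multiply: 28 · 30 · 42 = 35280.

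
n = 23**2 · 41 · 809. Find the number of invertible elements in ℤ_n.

φ(17546401) = 17546401 · (1 − 1/23) · (1 − 1/41) · (1 − 1/809)
       = 17546401 · 711040/762887 = 16353920.

16353920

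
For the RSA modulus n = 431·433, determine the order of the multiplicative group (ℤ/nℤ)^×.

φ(186623) = 186623 · (1 − 1/431) · (1 − 1/433)
       = 186623 · 185760/186623 = 185760.

185760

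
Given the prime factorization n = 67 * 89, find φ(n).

φ(67) = 67 − 1 = 66.
φ(89) = 89 − 1 = 88.
Multiply: 66 · 88 = 5808.

5808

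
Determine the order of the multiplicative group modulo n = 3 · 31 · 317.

φ(3) = 3 − 1 = 2.
φ(31) = 31 − 1 = 30.
φ(317) = 317 − 1 = 316.
φ(29481) = 2 × 30 × 316 = 18960.

18960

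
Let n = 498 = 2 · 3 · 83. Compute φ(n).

φ(498) = 498 · (1 − 1/2) · (1 − 1/3) · (1 − 1/83)
       = 498 · 164/498 = 164.

164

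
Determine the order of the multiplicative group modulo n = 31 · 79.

2340

φ(31) = 31 − 1 = 30.
φ(79) = 79 − 1 = 78.
φ(2449) = 30 × 78 = 2340.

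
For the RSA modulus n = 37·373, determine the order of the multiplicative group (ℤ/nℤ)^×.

φ(37) = 37 − 1 = 36.
φ(373) = 373 − 1 = 372.
Since φ is multiplicative, φ(13801) = 36 · 372 = 13392.

13392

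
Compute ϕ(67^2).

φ(4489) = 4489 · (1 − 1/67)
       = 4489 · 66/67 = 4422.

4422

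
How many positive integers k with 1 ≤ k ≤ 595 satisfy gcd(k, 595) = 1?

384

First factor: 595 = 5 * 7 * 17.
φ(595) = 595 · (1 − 1/5) · (1 − 1/7) · (1 − 1/17)
       = 595 · 384/595 = 384.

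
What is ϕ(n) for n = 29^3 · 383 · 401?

3598134400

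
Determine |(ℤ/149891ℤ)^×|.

Factor 149891: 149891 = 7^3 × 19 × 23.
φ(7^3) = 7^3 − 7^2 = 343 − 49 = 294.
φ(19) = 19 − 1 = 18.
φ(23) = 23 − 1 = 22.
φ(149891) = 294 × 18 × 22 = 116424.

116424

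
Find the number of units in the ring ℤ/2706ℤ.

Factor 2706: 2706 = 2 · 3 · 11 · 41.
φ(2) = 2 − 1 = 1.
φ(3) = 3 − 1 = 2.
φ(11) = 11 − 1 = 10.
φ(41) = 41 − 1 = 40.
φ(2706) = 1 × 2 × 10 × 40 = 800.

800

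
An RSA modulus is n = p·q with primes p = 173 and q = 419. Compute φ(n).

φ(72487) = 72487 · (1 − 1/173) · (1 − 1/419)
       = 72487 · 71896/72487 = 71896.

71896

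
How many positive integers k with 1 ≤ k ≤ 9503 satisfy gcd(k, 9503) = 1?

8064

9503 = 13 * 17 * 43.
φ(13) = 13 − 1 = 12.
φ(17) = 17 − 1 = 16.
φ(43) = 43 − 1 = 42.
Since φ is multiplicative, φ(9503) = 12 · 16 · 42 = 8064.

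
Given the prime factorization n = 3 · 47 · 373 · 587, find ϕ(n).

20055264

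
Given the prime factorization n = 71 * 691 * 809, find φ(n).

39026400

φ(71) = 71 − 1 = 70.
φ(691) = 691 − 1 = 690.
φ(809) = 809 − 1 = 808.
φ(39690349) = 70 × 690 × 808 = 39026400.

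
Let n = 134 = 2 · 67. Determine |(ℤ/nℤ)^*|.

φ(134) = 134 · (1 − 1/2) · (1 − 1/67)
       = 134 · 66/134 = 66.

66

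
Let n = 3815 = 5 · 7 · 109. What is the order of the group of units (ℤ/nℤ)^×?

φ(3815) = 3815 · (1 − 1/5) · (1 − 1/7) · (1 − 1/109)
       = 3815 · 2592/3815 = 2592.

2592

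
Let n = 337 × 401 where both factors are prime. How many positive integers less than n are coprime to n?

φ(pq) = (p−1)(q−1) = 336 · 400 = 134400.

134400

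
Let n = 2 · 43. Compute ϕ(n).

42

φ(86) = 86 · (1 − 1/2) · (1 − 1/43)
       = 86 · 42/86 = 42.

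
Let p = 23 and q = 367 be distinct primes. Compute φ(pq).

φ(n) = (p − 1)(q − 1) = (23−1)(367−1) = 22·366 = 8052.

8052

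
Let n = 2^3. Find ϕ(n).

4

φ(8) = 8 · (1 − 1/2)
       = 8 · 1/2 = 4.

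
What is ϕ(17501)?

Prime factorization: 17501 = 11 · 37 · 43.
φ(17501) = 17501 · (1 − 1/11) · (1 − 1/37) · (1 − 1/43)
       = 17501 · 15120/17501 = 15120.

15120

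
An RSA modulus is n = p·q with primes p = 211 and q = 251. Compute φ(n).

φ(pq) = (p−1)(q−1) = 210 · 250 = 52500.

52500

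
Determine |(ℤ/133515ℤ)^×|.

First factor: 133515 = 3**3 · 5 · 23 · 43.
φ(3^3) = 3^2·(3−1) = 9·2 = 18.
φ(5) = 5 − 1 = 4.
φ(23) = 23 − 1 = 22.
φ(43) = 43 − 1 = 42.
φ(133515) = 18 × 4 × 22 × 42 = 66528.

66528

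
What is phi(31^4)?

893730

φ(923521) = 923521 · (1 − 1/31)
       = 923521 · 30/31 = 893730.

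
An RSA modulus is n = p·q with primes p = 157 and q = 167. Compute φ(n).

φ(26219) = 26219 · (1 − 1/157) · (1 − 1/167)
       = 26219 · 25896/26219 = 25896.

25896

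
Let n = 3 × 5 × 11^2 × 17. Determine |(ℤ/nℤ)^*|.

14080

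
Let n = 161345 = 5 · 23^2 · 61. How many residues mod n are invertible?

121440

φ(161345) = 161345 · (1 − 1/5) · (1 − 1/23) · (1 − 1/61)
       = 161345 · 5280/7015 = 121440.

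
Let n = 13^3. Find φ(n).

2028

φ(13^3) = 13^3 − 13^2 = 2197 − 169 = 2028.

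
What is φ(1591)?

1512

1591 = 37 · 43.
φ(1591) = 1591 · (1 − 1/37) · (1 − 1/43)
       = 1591 · 1512/1591 = 1512.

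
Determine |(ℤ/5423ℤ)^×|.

4480

5423 = 11 · 17 · 29.
φ(11) = 11 − 1 = 10.
φ(17) = 17 − 1 = 16.
φ(29) = 29 − 1 = 28.
φ(5423) = 10 × 16 × 28 = 4480.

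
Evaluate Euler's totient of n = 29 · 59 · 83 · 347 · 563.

25894783936

φ(27743801693) = 27743801693 · (1 − 1/29) · (1 − 1/59) · (1 − 1/83) · (1 − 1/347) · (1 − 1/563)
       = 27743801693 · 25894783936/27743801693 = 25894783936.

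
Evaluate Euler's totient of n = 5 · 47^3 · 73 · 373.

φ(5) = 5 − 1 = 4.
φ(47^3) = 47^3 − 47^2 = 103823 − 2209 = 101614.
φ(73) = 73 − 1 = 72.
φ(373) = 373 − 1 = 372.
φ(14134982335) = 4 × 101614 × 72 × 372 = 10886517504.

10886517504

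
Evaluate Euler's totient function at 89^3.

φ(89^3) = 89^2·(89−1) = 7921·88 = 697048.

697048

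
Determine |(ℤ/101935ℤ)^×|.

First factor: 101935 = 5 · 19 · 29 · 37.
φ(5) = 5 − 1 = 4.
φ(19) = 19 − 1 = 18.
φ(29) = 29 − 1 = 28.
φ(37) = 37 − 1 = 36.
Multiply: 4 · 18 · 28 · 36 = 72576.

72576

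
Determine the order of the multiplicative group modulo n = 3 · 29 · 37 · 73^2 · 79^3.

5158158340608

φ(3) = 3 − 1 = 2.
φ(29) = 29 − 1 = 28.
φ(37) = 37 − 1 = 36.
φ(73^2) = 73^1·(73−1) = 73·72 = 5256.
φ(79^3) = 79^3 − 79^2 = 493039 − 6241 = 486798.
φ(8457616150989) = 2 × 28 × 36 × 5256 × 486798 = 5158158340608.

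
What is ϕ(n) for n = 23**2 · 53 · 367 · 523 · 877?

φ(4719531489509) = 4719531489509 · (1 − 1/23) · (1 − 1/53) · (1 − 1/367) · (1 − 1/523) · (1 − 1/877)
       = 4719531489509 · 191461615488/205197021283 = 4403617156224.

4403617156224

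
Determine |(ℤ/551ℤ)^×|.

504

First factor: 551 = 19 · 29.
φ(19) = 19 − 1 = 18.
φ(29) = 29 − 1 = 28.
Multiply: 18 · 28 = 504.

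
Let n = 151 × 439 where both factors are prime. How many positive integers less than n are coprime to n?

φ(151) = 151 − 1 = 150.
φ(439) = 439 − 1 = 438.
Since φ is multiplicative, φ(66289) = 150 · 438 = 65700.

65700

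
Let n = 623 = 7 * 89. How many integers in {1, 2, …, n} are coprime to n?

φ(623) = 623 · (1 − 1/7) · (1 − 1/89)
       = 623 · 528/623 = 528.

528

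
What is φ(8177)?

6912

Prime factorization: 8177 = 13 · 17 · 37.
φ(8177) = 8177 · (1 − 1/13) · (1 − 1/17) · (1 − 1/37)
       = 8177 · 6912/8177 = 6912.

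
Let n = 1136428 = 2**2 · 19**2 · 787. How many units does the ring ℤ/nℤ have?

φ(2^2) = 2^2 − 2^1 = 4 − 2 = 2.
φ(19^2) = 19^2 − 19^1 = 361 − 19 = 342.
φ(787) = 787 − 1 = 786.
Multiply: 2 · 342 · 786 = 537624.

537624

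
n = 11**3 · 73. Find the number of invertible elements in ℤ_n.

87120

φ(97163) = 97163 · (1 − 1/11) · (1 − 1/73)
       = 97163 · 720/803 = 87120.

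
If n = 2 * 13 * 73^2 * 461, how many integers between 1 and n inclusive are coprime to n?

φ(63873394) = 63873394 · (1 − 1/2) · (1 − 1/13) · (1 − 1/73) · (1 − 1/461)
       = 63873394 · 397440/874978 = 29013120.

29013120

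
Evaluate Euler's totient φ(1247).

1176

First factor: 1247 = 29 * 43.
φ(29) = 29 − 1 = 28.
φ(43) = 43 − 1 = 42.
φ(1247) = 28 × 42 = 1176.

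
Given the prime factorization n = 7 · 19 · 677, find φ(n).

73008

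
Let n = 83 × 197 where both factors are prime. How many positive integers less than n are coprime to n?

16072

For distinct primes, φ(pq) = (p−1)(q−1) = 82 × 196 = 16072.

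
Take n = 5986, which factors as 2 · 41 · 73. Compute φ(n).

2880

φ(2) = 2 − 1 = 1.
φ(41) = 41 − 1 = 40.
φ(73) = 73 − 1 = 72.
Multiply: 1 · 40 · 72 = 2880.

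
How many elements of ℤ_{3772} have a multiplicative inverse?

1760

Prime factorization: 3772 = 2^2 * 23 * 41.
φ(3772) = 3772 · (1 − 1/2) · (1 − 1/23) · (1 − 1/41)
       = 3772 · 880/1886 = 1760.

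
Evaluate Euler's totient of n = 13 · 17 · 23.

φ(13) = 13 − 1 = 12.
φ(17) = 17 − 1 = 16.
φ(23) = 23 − 1 = 22.
Multiply: 12 · 16 · 22 = 4224.

4224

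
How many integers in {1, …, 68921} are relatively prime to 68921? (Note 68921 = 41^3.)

φ(68921) = 68921 · (1 − 1/41)
       = 68921 · 40/41 = 67240.

67240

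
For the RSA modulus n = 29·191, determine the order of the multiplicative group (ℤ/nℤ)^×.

5320

For distinct primes, φ(pq) = (p−1)(q−1) = 28 × 190 = 5320.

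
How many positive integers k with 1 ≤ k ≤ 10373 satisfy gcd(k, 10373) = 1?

8800

10373 = 11 · 23 · 41.
φ(11) = 11 − 1 = 10.
φ(23) = 23 − 1 = 22.
φ(41) = 41 − 1 = 40.
φ(10373) = 10 × 22 × 40 = 8800.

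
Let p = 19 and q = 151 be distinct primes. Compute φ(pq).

2700

φ(2869) = 2869 · (1 − 1/19) · (1 − 1/151)
       = 2869 · 2700/2869 = 2700.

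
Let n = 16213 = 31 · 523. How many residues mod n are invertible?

15660

φ(31) = 31 − 1 = 30.
φ(523) = 523 − 1 = 522.
φ(16213) = 30 × 522 = 15660.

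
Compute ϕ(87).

56

87 = 3 · 29.
φ(3) = 3 − 1 = 2.
φ(29) = 29 − 1 = 28.
Since φ is multiplicative, φ(87) = 2 · 28 = 56.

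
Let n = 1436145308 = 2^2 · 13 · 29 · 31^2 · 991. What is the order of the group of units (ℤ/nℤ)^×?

φ(1436145308) = 1436145308 · (1 − 1/2) · (1 − 1/13) · (1 − 1/29) · (1 − 1/31) · (1 − 1/991)
       = 1436145308 · 9979200/23163634 = 618710400.

618710400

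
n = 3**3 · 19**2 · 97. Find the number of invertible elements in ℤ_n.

φ(3^3) = 3^2·(3−1) = 9·2 = 18.
φ(19^2) = 19^2 − 19^1 = 361 − 19 = 342.
φ(97) = 97 − 1 = 96.
Multiply: 18 · 342 · 96 = 590976.

590976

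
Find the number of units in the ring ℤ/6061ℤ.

Prime factorization: 6061 = 11 * 19 * 29.
φ(6061) = 6061 · (1 − 1/11) · (1 − 1/19) · (1 − 1/29)
       = 6061 · 5040/6061 = 5040.

5040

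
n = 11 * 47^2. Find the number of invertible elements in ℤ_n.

φ(24299) = 24299 · (1 − 1/11) · (1 − 1/47)
       = 24299 · 460/517 = 21620.

21620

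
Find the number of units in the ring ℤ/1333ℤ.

1260

Factor 1333: 1333 = 31 * 43.
φ(1333) = 1333 · (1 − 1/31) · (1 − 1/43)
       = 1333 · 1260/1333 = 1260.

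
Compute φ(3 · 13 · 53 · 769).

958464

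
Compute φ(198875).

Prime factorization: 198875 = 5^3 × 37 × 43.
φ(5^3) = 5^2·(5−1) = 25·4 = 100.
φ(37) = 37 − 1 = 36.
φ(43) = 43 − 1 = 42.
φ(198875) = 100 × 36 × 42 = 151200.

151200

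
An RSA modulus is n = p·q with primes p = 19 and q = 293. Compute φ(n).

φ(19) = 19 − 1 = 18.
φ(293) = 293 − 1 = 292.
Since φ is multiplicative, φ(5567) = 18 · 292 = 5256.

5256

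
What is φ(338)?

338 = 2 · 13^2.
φ(2) = 2 − 1 = 1.
φ(13^2) = 13^1·(13−1) = 13·12 = 156.
φ(338) = 1 × 156 = 156.

156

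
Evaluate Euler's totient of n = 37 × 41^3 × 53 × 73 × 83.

φ(37) = 37 − 1 = 36.
φ(41^3) = 41^3 − 41^2 = 68921 − 1681 = 67240.
φ(53) = 53 − 1 = 52.
φ(73) = 73 − 1 = 72.
φ(83) = 83 − 1 = 82.
φ(818898576779) = 36 × 67240 × 52 × 72 × 82 = 743155845120.

743155845120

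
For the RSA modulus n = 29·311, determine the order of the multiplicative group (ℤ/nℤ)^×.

8680

φ(pq) = (p−1)(q−1) = 28 · 310 = 8680.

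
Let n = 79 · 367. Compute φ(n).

28548

φ(28993) = 28993 · (1 − 1/79) · (1 − 1/367)
       = 28993 · 28548/28993 = 28548.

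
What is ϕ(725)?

725 = 5^2 · 29.
φ(725) = 725 · (1 − 1/5) · (1 − 1/29)
       = 725 · 112/145 = 560.

560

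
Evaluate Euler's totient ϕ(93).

60

93 = 3 · 31.
φ(93) = 93 · (1 − 1/3) · (1 − 1/31)
       = 93 · 60/93 = 60.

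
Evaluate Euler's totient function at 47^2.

φ(2209) = 2209 · (1 − 1/47)
       = 2209 · 46/47 = 2162.

2162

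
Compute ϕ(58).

Prime factorization: 58 = 2 * 29.
φ(58) = 58 · (1 − 1/2) · (1 − 1/29)
       = 58 · 28/58 = 28.

28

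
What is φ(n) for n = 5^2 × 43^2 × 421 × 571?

8647128000

φ(11112073975) = 11112073975 · (1 − 1/5) · (1 − 1/43) · (1 − 1/421) · (1 − 1/571)
       = 11112073975 · 40219200/51684065 = 8647128000.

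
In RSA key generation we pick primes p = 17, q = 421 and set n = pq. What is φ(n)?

6720

φ(n) = (p − 1)(q − 1) = (17−1)(421−1) = 16·420 = 6720.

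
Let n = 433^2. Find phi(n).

187056

φ(187489) = 187489 · (1 − 1/433)
       = 187489 · 432/433 = 187056.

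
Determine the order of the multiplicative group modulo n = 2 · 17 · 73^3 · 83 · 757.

380569383936

φ(831039122318) = 831039122318 · (1 − 1/2) · (1 − 1/17) · (1 − 1/73) · (1 − 1/83) · (1 − 1/757)
       = 831039122318 · 71414784/155946542 = 380569383936.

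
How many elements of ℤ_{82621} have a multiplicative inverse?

60480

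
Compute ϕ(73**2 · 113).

588672

φ(73^2) = 73^2 − 73^1 = 5329 − 73 = 5256.
φ(113) = 113 − 1 = 112.
Multiply: 5256 · 112 = 588672.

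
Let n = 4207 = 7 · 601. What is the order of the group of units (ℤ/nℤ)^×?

φ(4207) = 4207 · (1 − 1/7) · (1 − 1/601)
       = 4207 · 3600/4207 = 3600.

3600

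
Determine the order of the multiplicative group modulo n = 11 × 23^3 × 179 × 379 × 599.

φ(11) = 11 − 1 = 10.
φ(23^3) = 23^3 − 23^2 = 12167 − 529 = 11638.
φ(179) = 179 − 1 = 178.
φ(379) = 379 − 1 = 378.
φ(599) = 599 − 1 = 598.
Since φ is multiplicative, φ(5438701914283) = 10 · 11638 · 178 · 378 · 598 = 4682646128160.

4682646128160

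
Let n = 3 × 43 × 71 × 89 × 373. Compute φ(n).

φ(3) = 3 − 1 = 2.
φ(43) = 43 − 1 = 42.
φ(71) = 71 − 1 = 70.
φ(89) = 89 − 1 = 88.
φ(373) = 373 − 1 = 372.
φ(304051323) = 2 × 42 × 70 × 88 × 372 = 192487680.

192487680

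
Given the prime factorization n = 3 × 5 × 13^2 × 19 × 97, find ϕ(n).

φ(4672005) = 4672005 · (1 − 1/3) · (1 − 1/5) · (1 − 1/13) · (1 − 1/19) · (1 − 1/97)
       = 4672005 · 165888/359385 = 2156544.

2156544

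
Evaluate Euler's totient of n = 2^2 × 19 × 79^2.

221832

φ(2^2) = 2^1·(2−1) = 2·1 = 2.
φ(19) = 19 − 1 = 18.
φ(79^2) = 79^1·(79−1) = 79·78 = 6162.
Since φ is multiplicative, φ(474316) = 2 · 18 · 6162 = 221832.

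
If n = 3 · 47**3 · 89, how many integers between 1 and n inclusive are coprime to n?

φ(3) = 3 − 1 = 2.
φ(47^3) = 47^3 − 47^2 = 103823 − 2209 = 101614.
φ(89) = 89 − 1 = 88.
φ(27720741) = 2 × 101614 × 88 = 17884064.

17884064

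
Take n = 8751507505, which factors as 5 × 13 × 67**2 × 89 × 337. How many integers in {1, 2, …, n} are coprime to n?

φ(5) = 5 − 1 = 4.
φ(13) = 13 − 1 = 12.
φ(67^2) = 67^2 − 67^1 = 4489 − 67 = 4422.
φ(89) = 89 − 1 = 88.
φ(337) = 337 − 1 = 336.
Since φ is multiplicative, φ(8751507505) = 4 · 12 · 4422 · 88 · 336 = 6275985408.

6275985408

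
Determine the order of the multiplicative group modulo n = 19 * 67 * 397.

φ(505381) = 505381 · (1 − 1/19) · (1 − 1/67) · (1 − 1/397)
       = 505381 · 470448/505381 = 470448.

470448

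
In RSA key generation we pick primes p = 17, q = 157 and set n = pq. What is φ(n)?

φ(17) = 17 − 1 = 16.
φ(157) = 157 − 1 = 156.
Since φ is multiplicative, φ(2669) = 16 · 156 = 2496.

2496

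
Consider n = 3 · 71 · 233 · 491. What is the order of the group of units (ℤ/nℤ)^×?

φ(3) = 3 − 1 = 2.
φ(71) = 71 − 1 = 70.
φ(233) = 233 − 1 = 232.
φ(491) = 491 − 1 = 490.
φ(24367839) = 2 × 70 × 232 × 490 = 15915200.

15915200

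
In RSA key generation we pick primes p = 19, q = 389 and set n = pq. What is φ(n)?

For distinct primes, φ(pq) = (p−1)(q−1) = 18 × 388 = 6984.

6984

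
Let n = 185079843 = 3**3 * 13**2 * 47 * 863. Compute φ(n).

111342816

φ(185079843) = 185079843 · (1 − 1/3) · (1 − 1/13) · (1 − 1/47) · (1 − 1/863)
       = 185079843 · 951648/1581879 = 111342816.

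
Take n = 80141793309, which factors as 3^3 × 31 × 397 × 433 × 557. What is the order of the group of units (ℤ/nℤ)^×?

51362657280

φ(80141793309) = 80141793309 · (1 − 1/3) · (1 − 1/31) · (1 − 1/397) · (1 − 1/433) · (1 − 1/557)
       = 80141793309 · 5706961920/8904643701 = 51362657280.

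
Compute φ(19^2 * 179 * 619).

φ(19^2) = 19^2 − 19^1 = 361 − 19 = 342.
φ(179) = 179 − 1 = 178.
φ(619) = 619 − 1 = 618.
φ(39999161) = 342 × 178 × 618 = 37621368.

37621368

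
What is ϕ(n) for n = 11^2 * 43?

4620

φ(11^2) = 11^2 − 11^1 = 121 − 11 = 110.
φ(43) = 43 − 1 = 42.
Since φ is multiplicative, φ(5203) = 110 · 42 = 4620.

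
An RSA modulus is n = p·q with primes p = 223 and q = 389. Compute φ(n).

86136

φ(n) = (p − 1)(q − 1) = (223−1)(389−1) = 222·388 = 86136.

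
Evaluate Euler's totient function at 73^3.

383688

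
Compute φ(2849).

Factor 2849: 2849 = 7 × 11 × 37.
φ(7) = 7 − 1 = 6.
φ(11) = 11 − 1 = 10.
φ(37) = 37 − 1 = 36.
Since φ is multiplicative, φ(2849) = 6 · 10 · 36 = 2160.

2160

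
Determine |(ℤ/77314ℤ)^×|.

Factor 77314: 77314 = 2 × 29 × 31 × 43.
φ(77314) = 77314 · (1 − 1/2) · (1 − 1/29) · (1 − 1/31) · (1 − 1/43)
       = 77314 · 35280/77314 = 35280.

35280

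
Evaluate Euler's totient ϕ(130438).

50820

Factor 130438: 130438 = 2 · 7^2 · 11^3.
φ(2) = 2 − 1 = 1.
φ(7^2) = 7^2 − 7^1 = 49 − 7 = 42.
φ(11^3) = 11^2·(11−1) = 121·10 = 1210.
φ(130438) = 1 × 42 × 1210 = 50820.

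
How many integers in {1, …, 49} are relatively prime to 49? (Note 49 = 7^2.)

φ(49) = 49 · (1 − 1/7)
       = 49 · 6/7 = 42.

42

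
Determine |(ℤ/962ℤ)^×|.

Factor 962: 962 = 2 · 13 · 37.
φ(962) = 962 · (1 − 1/2) · (1 − 1/13) · (1 − 1/37)
       = 962 · 432/962 = 432.

432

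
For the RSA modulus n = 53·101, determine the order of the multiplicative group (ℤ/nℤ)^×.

φ(5353) = 5353 · (1 − 1/53) · (1 − 1/101)
       = 5353 · 5200/5353 = 5200.

5200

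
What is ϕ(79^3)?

486798

φ(79^3) = 79^2·(79−1) = 6241·78 = 486798.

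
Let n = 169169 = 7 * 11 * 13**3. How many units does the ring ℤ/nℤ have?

121680

φ(169169) = 169169 · (1 − 1/7) · (1 − 1/11) · (1 − 1/13)
       = 169169 · 720/1001 = 121680.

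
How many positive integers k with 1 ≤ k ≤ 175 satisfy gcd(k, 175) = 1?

Prime factorization: 175 = 5^2 · 7.
φ(5^2) = 5^2 − 5^1 = 25 − 5 = 20.
φ(7) = 7 − 1 = 6.
φ(175) = 20 × 6 = 120.

120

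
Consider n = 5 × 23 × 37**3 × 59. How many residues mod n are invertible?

φ(5) = 5 − 1 = 4.
φ(23) = 23 − 1 = 22.
φ(37^3) = 37^3 − 37^2 = 50653 − 1369 = 49284.
φ(59) = 59 − 1 = 58.
φ(343680605) = 4 × 22 × 49284 × 58 = 251545536.

251545536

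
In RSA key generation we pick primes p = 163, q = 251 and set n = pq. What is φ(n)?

40500

φ(n) = (p − 1)(q − 1) = (163−1)(251−1) = 162·250 = 40500.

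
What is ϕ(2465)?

1792

2465 = 5 * 17 * 29.
φ(2465) = 2465 · (1 − 1/5) · (1 − 1/17) · (1 − 1/29)
       = 2465 · 1792/2465 = 1792.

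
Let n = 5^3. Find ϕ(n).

100

φ(125) = 125 · (1 − 1/5)
       = 125 · 4/5 = 100.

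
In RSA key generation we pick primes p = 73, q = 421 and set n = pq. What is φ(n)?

30240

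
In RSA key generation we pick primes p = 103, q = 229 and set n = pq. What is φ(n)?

φ(pq) = (p−1)(q−1) = 102 · 228 = 23256.

23256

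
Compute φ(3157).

2400

Prime factorization: 3157 = 7 × 11 × 41.
φ(7) = 7 − 1 = 6.
φ(11) = 11 − 1 = 10.
φ(41) = 41 − 1 = 40.
Since φ is multiplicative, φ(3157) = 6 · 10 · 40 = 2400.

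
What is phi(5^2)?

20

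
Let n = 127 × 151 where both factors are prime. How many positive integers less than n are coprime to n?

φ(n) = (p − 1)(q − 1) = (127−1)(151−1) = 126·150 = 18900.

18900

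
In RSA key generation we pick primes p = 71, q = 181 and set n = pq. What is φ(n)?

12600

For distinct primes, φ(pq) = (p−1)(q−1) = 70 × 180 = 12600.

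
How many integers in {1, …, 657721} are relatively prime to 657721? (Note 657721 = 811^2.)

656910

φ(811^2) = 811^1·(811−1) = 811·810 = 656910.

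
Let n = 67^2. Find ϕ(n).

4422

φ(4489) = 4489 · (1 − 1/67)
       = 4489 · 66/67 = 4422.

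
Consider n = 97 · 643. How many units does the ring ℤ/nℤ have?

61632

φ(97) = 97 − 1 = 96.
φ(643) = 643 − 1 = 642.
Since φ is multiplicative, φ(62371) = 96 · 642 = 61632.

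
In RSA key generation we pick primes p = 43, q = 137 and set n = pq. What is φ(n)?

φ(43) = 43 − 1 = 42.
φ(137) = 137 − 1 = 136.
Multiply: 42 · 136 = 5712.

5712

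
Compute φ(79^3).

φ(493039) = 493039 · (1 − 1/79)
       = 493039 · 78/79 = 486798.

486798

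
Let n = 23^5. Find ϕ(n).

6156502

φ(6436343) = 6436343 · (1 − 1/23)
       = 6436343 · 22/23 = 6156502.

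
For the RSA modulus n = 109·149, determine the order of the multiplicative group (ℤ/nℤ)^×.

15984

φ(pq) = (p−1)(q−1) = 108 · 148 = 15984.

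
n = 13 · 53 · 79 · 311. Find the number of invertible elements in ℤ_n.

15088320

φ(16928041) = 16928041 · (1 − 1/13) · (1 − 1/53) · (1 − 1/79) · (1 − 1/311)
       = 16928041 · 15088320/16928041 = 15088320.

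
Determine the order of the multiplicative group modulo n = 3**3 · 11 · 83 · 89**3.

10288428480

φ(3^3) = 3^2·(3−1) = 9·2 = 18.
φ(11) = 11 − 1 = 10.
φ(83) = 83 − 1 = 82.
φ(89^3) = 89^2·(89−1) = 7921·88 = 697048.
Since φ is multiplicative, φ(17378190819) = 18 · 10 · 82 · 697048 = 10288428480.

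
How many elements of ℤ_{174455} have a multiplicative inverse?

126720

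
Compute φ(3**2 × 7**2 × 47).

φ(3^2) = 3^1·(3−1) = 3·2 = 6.
φ(7^2) = 7^2 − 7^1 = 49 − 7 = 42.
φ(47) = 47 − 1 = 46.
Multiply: 6 · 42 · 46 = 11592.

11592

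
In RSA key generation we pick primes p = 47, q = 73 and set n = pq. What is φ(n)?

3312

φ(47) = 47 − 1 = 46.
φ(73) = 73 − 1 = 72.
φ(3431) = 46 × 72 = 3312.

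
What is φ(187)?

First factor: 187 = 11 · 17.
φ(187) = 187 · (1 − 1/11) · (1 − 1/17)
       = 187 · 160/187 = 160.

160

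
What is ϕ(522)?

168

Factor 522: 522 = 2 × 3^2 × 29.
φ(522) = 522 · (1 − 1/2) · (1 − 1/3) · (1 − 1/29)
       = 522 · 56/174 = 168.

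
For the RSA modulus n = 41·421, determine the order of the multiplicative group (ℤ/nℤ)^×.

16800

For distinct primes, φ(pq) = (p−1)(q−1) = 40 × 420 = 16800.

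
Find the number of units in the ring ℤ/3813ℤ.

Factor 3813: 3813 = 3 · 31 · 41.
φ(3) = 3 − 1 = 2.
φ(31) = 31 − 1 = 30.
φ(41) = 41 − 1 = 40.
Since φ is multiplicative, φ(3813) = 2 · 30 · 40 = 2400.

2400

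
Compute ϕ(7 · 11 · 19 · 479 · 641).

φ(7) = 7 − 1 = 6.
φ(11) = 11 − 1 = 10.
φ(19) = 19 − 1 = 18.
φ(479) = 479 − 1 = 478.
φ(641) = 641 − 1 = 640.
φ(449198057) = 6 × 10 × 18 × 478 × 640 = 330393600.

330393600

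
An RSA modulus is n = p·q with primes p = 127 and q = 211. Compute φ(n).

26460

φ(26797) = 26797 · (1 − 1/127) · (1 − 1/211)
       = 26797 · 26460/26797 = 26460.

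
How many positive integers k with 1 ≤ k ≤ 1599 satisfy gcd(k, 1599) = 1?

960

Factor 1599: 1599 = 3 * 13 * 41.
φ(1599) = 1599 · (1 − 1/3) · (1 − 1/13) · (1 − 1/41)
       = 1599 · 960/1599 = 960.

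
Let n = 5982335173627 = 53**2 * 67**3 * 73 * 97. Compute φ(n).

5643863267328

φ(5982335173627) = 5982335173627 · (1 − 1/53) · (1 − 1/67) · (1 − 1/73) · (1 − 1/97)
       = 5982335173627 · 23721984/25144631 = 5643863267328.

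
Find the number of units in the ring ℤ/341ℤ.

Factor 341: 341 = 11 · 31.
φ(341) = 341 · (1 − 1/11) · (1 − 1/31)
       = 341 · 300/341 = 300.

300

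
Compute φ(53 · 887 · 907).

φ(42638977) = 42638977 · (1 − 1/53) · (1 − 1/887) · (1 − 1/907)
       = 42638977 · 41741232/42638977 = 41741232.

41741232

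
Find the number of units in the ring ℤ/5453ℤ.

4320

5453 = 7 × 19 × 41.
φ(7) = 7 − 1 = 6.
φ(19) = 19 − 1 = 18.
φ(41) = 41 − 1 = 40.
Since φ is multiplicative, φ(5453) = 6 · 18 · 40 = 4320.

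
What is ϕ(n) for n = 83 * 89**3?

57157936

φ(58512427) = 58512427 · (1 − 1/83) · (1 − 1/89)
       = 58512427 · 7216/7387 = 57157936.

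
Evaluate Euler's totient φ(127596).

35280

First factor: 127596 = 2^2 · 3 · 7^3 · 31.
φ(127596) = 127596 · (1 − 1/2) · (1 − 1/3) · (1 − 1/7) · (1 − 1/31)
       = 127596 · 360/1302 = 35280.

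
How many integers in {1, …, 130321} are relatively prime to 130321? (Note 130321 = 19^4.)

123462

φ(130321) = 130321 · (1 − 1/19)
       = 130321 · 18/19 = 123462.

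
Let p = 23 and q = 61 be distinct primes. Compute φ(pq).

1320

φ(pq) = (p−1)(q−1) = 22 · 60 = 1320.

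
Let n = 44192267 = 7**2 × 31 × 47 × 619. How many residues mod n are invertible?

35819280

φ(44192267) = 44192267 · (1 − 1/7) · (1 − 1/31) · (1 − 1/47) · (1 − 1/619)
       = 44192267 · 5117040/6313181 = 35819280.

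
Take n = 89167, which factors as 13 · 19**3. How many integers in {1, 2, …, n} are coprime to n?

77976

φ(89167) = 89167 · (1 − 1/13) · (1 − 1/19)
       = 89167 · 216/247 = 77976.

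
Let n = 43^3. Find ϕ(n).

77658

φ(79507) = 79507 · (1 − 1/43)
       = 79507 · 42/43 = 77658.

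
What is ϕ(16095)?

16095 = 3 × 5 × 29 × 37.
φ(16095) = 16095 · (1 − 1/3) · (1 − 1/5) · (1 − 1/29) · (1 − 1/37)
       = 16095 · 8064/16095 = 8064.

8064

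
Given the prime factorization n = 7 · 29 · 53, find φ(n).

8736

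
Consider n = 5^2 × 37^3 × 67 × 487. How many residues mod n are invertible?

31616671680

φ(41318918425) = 41318918425 · (1 − 1/5) · (1 − 1/37) · (1 − 1/67) · (1 − 1/487)
       = 41318918425 · 4618944/6036365 = 31616671680.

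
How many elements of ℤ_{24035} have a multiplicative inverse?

15840

24035 = 5 · 11 · 19 · 23.
φ(24035) = 24035 · (1 − 1/5) · (1 − 1/11) · (1 − 1/19) · (1 − 1/23)
       = 24035 · 15840/24035 = 15840.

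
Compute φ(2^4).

φ(2^4) = 2^3·(2−1) = 8·1 = 8.

8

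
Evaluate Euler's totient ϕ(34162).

Prime factorization: 34162 = 2 · 19 · 29 · 31.
φ(34162) = 34162 · (1 − 1/2) · (1 − 1/19) · (1 − 1/29) · (1 − 1/31)
       = 34162 · 15120/34162 = 15120.

15120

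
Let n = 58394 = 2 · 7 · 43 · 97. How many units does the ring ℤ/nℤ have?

φ(2) = 2 − 1 = 1.
φ(7) = 7 − 1 = 6.
φ(43) = 43 − 1 = 42.
φ(97) = 97 − 1 = 96.
φ(58394) = 1 × 6 × 42 × 96 = 24192.

24192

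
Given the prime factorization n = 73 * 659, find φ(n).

47376

φ(73) = 73 − 1 = 72.
φ(659) = 659 − 1 = 658.
Multiply: 72 · 658 = 47376.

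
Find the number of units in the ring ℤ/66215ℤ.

46080

Prime factorization: 66215 = 5 · 17 · 19 · 41.
φ(66215) = 66215 · (1 − 1/5) · (1 − 1/17) · (1 − 1/19) · (1 − 1/41)
       = 66215 · 46080/66215 = 46080.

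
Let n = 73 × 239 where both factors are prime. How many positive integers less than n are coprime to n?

17136

φ(pq) = (p−1)(q−1) = 72 · 238 = 17136.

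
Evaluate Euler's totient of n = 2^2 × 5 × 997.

7968

φ(19940) = 19940 · (1 − 1/2) · (1 − 1/5) · (1 − 1/997)
       = 19940 · 3984/9970 = 7968.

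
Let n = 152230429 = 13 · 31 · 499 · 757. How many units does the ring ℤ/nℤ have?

φ(152230429) = 152230429 · (1 − 1/13) · (1 − 1/31) · (1 − 1/499) · (1 − 1/757)
       = 152230429 · 135535680/152230429 = 135535680.

135535680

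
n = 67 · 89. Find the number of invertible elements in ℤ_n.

φ(67) = 67 − 1 = 66.
φ(89) = 89 − 1 = 88.
Since φ is multiplicative, φ(5963) = 66 · 88 = 5808.

5808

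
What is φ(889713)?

498960

889713 = 3**2 × 11**2 × 19 × 43.
φ(3^2) = 3^1·(3−1) = 3·2 = 6.
φ(11^2) = 11^2 − 11^1 = 121 − 11 = 110.
φ(19) = 19 − 1 = 18.
φ(43) = 43 − 1 = 42.
Since φ is multiplicative, φ(889713) = 6 · 110 · 18 · 42 = 498960.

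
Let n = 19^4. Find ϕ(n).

φ(19^4) = 19^4 − 19^3 = 130321 − 6859 = 123462.

123462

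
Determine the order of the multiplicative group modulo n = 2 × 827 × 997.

822696

φ(2) = 2 − 1 = 1.
φ(827) = 827 − 1 = 826.
φ(997) = 997 − 1 = 996.
φ(1649038) = 1 × 826 × 996 = 822696.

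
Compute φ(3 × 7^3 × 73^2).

φ(3) = 3 − 1 = 2.
φ(7^3) = 7^2·(7−1) = 49·6 = 294.
φ(73^2) = 73^2 − 73^1 = 5329 − 73 = 5256.
φ(5483541) = 2 × 294 × 5256 = 3090528.

3090528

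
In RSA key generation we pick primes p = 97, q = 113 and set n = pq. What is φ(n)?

10752

φ(pq) = (p−1)(q−1) = 96 · 112 = 10752.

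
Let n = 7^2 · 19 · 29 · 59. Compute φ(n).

φ(1592941) = 1592941 · (1 − 1/7) · (1 − 1/19) · (1 − 1/29) · (1 − 1/59)
       = 1592941 · 175392/227563 = 1227744.

1227744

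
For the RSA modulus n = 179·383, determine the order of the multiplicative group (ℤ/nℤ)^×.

φ(n) = (p − 1)(q − 1) = (179−1)(383−1) = 178·382 = 67996.

67996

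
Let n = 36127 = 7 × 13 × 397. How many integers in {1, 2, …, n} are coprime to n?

28512

φ(7) = 7 − 1 = 6.
φ(13) = 13 − 1 = 12.
φ(397) = 397 − 1 = 396.
Multiply: 6 · 12 · 396 = 28512.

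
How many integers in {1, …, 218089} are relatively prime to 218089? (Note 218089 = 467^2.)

φ(467^2) = 467^2 − 467^1 = 218089 − 467 = 217622.

217622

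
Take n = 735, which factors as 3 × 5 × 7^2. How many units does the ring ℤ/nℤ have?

φ(3) = 3 − 1 = 2.
φ(5) = 5 − 1 = 4.
φ(7^2) = 7^1·(7−1) = 7·6 = 42.
Since φ is multiplicative, φ(735) = 2 · 4 · 42 = 336.

336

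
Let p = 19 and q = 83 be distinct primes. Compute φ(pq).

φ(19) = 19 − 1 = 18.
φ(83) = 83 − 1 = 82.
Multiply: 18 · 82 = 1476.

1476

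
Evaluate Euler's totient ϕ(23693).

23693 = 19 · 29 · 43.
φ(19) = 19 − 1 = 18.
φ(29) = 29 − 1 = 28.
φ(43) = 43 − 1 = 42.
φ(23693) = 18 × 28 × 42 = 21168.

21168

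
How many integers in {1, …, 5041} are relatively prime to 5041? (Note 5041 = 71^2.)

4970

φ(71^2) = 71^1·(71−1) = 71·70 = 4970.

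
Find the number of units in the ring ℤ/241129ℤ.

190512

First factor: 241129 = 7^3 × 19 × 37.
φ(7^3) = 7^3 − 7^2 = 343 − 49 = 294.
φ(19) = 19 − 1 = 18.
φ(37) = 37 − 1 = 36.
φ(241129) = 294 × 18 × 36 = 190512.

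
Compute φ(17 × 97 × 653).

φ(17) = 17 − 1 = 16.
φ(97) = 97 − 1 = 96.
φ(653) = 653 − 1 = 652.
Multiply: 16 · 96 · 652 = 1001472.

1001472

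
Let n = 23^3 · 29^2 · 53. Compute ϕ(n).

491402912

φ(542319691) = 542319691 · (1 − 1/23) · (1 − 1/29) · (1 − 1/53)
       = 542319691 · 32032/35351 = 491402912.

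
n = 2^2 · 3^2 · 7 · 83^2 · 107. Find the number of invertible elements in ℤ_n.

51943392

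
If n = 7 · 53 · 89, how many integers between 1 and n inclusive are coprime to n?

27456

φ(7) = 7 − 1 = 6.
φ(53) = 53 − 1 = 52.
φ(89) = 89 − 1 = 88.
Since φ is multiplicative, φ(33019) = 6 · 52 · 88 = 27456.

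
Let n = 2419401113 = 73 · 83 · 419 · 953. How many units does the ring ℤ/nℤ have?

2349414144

φ(2419401113) = 2419401113 · (1 − 1/73) · (1 − 1/83) · (1 − 1/419) · (1 − 1/953)
       = 2419401113 · 2349414144/2419401113 = 2349414144.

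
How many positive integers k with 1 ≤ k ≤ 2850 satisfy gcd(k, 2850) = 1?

720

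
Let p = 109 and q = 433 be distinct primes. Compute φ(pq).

46656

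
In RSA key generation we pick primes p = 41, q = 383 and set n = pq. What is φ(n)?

15280

φ(41) = 41 − 1 = 40.
φ(383) = 383 − 1 = 382.
Since φ is multiplicative, φ(15703) = 40 · 382 = 15280.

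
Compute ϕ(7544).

Prime factorization: 7544 = 2^3 × 23 × 41.
φ(7544) = 7544 · (1 − 1/2) · (1 − 1/23) · (1 − 1/41)
       = 7544 · 880/1886 = 3520.

3520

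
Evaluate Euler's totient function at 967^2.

φ(935089) = 935089 · (1 − 1/967)
       = 935089 · 966/967 = 934122.

934122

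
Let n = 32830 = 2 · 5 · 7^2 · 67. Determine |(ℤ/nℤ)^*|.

φ(2) = 2 − 1 = 1.
φ(5) = 5 − 1 = 4.
φ(7^2) = 7^1·(7−1) = 7·6 = 42.
φ(67) = 67 − 1 = 66.
φ(32830) = 1 × 4 × 42 × 66 = 11088.

11088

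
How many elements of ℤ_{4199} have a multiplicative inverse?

3456

4199 = 13 × 17 × 19.
φ(4199) = 4199 · (1 − 1/13) · (1 − 1/17) · (1 − 1/19)
       = 4199 · 3456/4199 = 3456.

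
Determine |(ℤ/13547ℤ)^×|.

13547 = 19 × 23 × 31.
φ(13547) = 13547 · (1 − 1/19) · (1 − 1/23) · (1 − 1/31)
       = 13547 · 11880/13547 = 11880.

11880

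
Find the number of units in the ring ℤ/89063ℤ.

74880

Factor 89063: 89063 = 13^2 * 17 * 31.
φ(13^2) = 13^2 − 13^1 = 169 − 13 = 156.
φ(17) = 17 − 1 = 16.
φ(31) = 31 − 1 = 30.
Multiply: 156 · 16 · 30 = 74880.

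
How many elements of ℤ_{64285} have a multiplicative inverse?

44352

Factor 64285: 64285 = 5 × 13 × 23 × 43.
φ(5) = 5 − 1 = 4.
φ(13) = 13 − 1 = 12.
φ(23) = 23 − 1 = 22.
φ(43) = 43 − 1 = 42.
φ(64285) = 4 × 12 × 22 × 42 = 44352.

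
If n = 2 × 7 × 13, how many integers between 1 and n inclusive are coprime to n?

72

φ(2) = 2 − 1 = 1.
φ(7) = 7 − 1 = 6.
φ(13) = 13 − 1 = 12.
Since φ is multiplicative, φ(182) = 1 · 6 · 12 = 72.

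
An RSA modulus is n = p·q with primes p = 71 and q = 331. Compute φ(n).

23100

φ(23501) = 23501 · (1 − 1/71) · (1 − 1/331)
       = 23501 · 23100/23501 = 23100.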